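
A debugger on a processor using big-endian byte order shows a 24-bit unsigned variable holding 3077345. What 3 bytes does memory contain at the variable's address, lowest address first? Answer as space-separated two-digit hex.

2E F4 E1

3077345 in hexadecimal, padded to 24 bits, is 0x2EF4E1.
Split into bytes (most-significant first): 2E F4 E1.
Big-endian stores the most-significant byte at the lowest address.
So the memory order matches the most-significant-first order: 2E F4 E1.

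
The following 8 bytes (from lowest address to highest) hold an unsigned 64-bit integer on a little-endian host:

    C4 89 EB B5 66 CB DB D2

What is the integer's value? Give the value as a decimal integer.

15193961409863715268

Little-endian: lowest address holds the least-significant byte.
Reassemble most-significant byte first: D2 DB CB 66 B5 EB 89 C4 → 0xD2DBCB66B5EB89C4.
0xD2DBCB66B5EB89C4 = 15193961409863715268.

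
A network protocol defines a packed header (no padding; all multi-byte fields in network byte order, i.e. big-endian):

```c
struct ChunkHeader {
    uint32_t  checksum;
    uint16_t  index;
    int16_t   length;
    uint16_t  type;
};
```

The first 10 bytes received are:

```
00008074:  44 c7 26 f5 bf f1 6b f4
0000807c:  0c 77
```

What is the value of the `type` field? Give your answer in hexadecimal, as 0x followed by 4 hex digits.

`type` follows `checksum` (4 B), `index` (2 B), `length` (2 B), so it starts at offset 4 + 2 + 2 = 8 and occupies 2 bytes.
Bytes at offsets 8..9: 0C 77.
Big-endian: lowest address holds the most-significant byte.
The bytes are already most-significant first: 0x0C77.

0x0C77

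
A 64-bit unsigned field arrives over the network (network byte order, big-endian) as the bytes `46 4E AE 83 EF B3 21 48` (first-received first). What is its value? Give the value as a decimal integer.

Big-endian: lowest address holds the most-significant byte.
The bytes are already most-significant first: 0x464EAE83EFB32148.
0x464EAE83EFB32148 = 5066178512523829576.

5066178512523829576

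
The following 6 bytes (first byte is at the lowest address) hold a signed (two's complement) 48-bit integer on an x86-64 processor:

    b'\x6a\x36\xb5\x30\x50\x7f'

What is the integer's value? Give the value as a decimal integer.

Little-endian: lowest address holds the least-significant byte.
Reassemble most-significant byte first: 7F 50 30 B5 36 6A → 0x7F5030B5366A.
0x7F5030B5366A = 139982391293546.

139982391293546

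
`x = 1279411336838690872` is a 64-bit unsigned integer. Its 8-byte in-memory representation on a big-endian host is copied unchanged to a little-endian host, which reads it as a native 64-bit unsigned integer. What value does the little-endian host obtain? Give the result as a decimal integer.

4087263011857875217

1279411336838690872 in 64-bit hexadecimal is 0x11C161D50DE0B838.
Stored big-endian, the bytes at ascending addresses are 11 C1 61 D5 0D E0 B8 38.
Read back as little-endian, the first byte is least significant, giving 0x38B8E00DD561C111.
0x38B8E00DD561C111 = 4087263011857875217.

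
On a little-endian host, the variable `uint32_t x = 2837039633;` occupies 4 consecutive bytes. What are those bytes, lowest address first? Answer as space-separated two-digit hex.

11 CA 19 A9

2837039633 in hexadecimal, padded to 32 bits, is 0xA919CA11.
Split into bytes (most-significant first): A9 19 CA 11.
In little-endian order the low byte comes first in memory.
So at ascending addresses the bytes are 11 CA 19 A9.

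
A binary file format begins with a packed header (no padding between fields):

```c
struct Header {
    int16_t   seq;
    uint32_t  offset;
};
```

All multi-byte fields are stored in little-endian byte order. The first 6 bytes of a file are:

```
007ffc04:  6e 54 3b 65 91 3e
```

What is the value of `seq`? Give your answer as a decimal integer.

21614

`seq` is the first field, at byte offset 0, occupying 2 bytes.
Bytes at offsets 0..1: 6E 54.
Little-endian stores the least-significant byte at the lowest address.
Reassemble most-significant byte first: 54 6E → 0x546E.
0x546E = 21614.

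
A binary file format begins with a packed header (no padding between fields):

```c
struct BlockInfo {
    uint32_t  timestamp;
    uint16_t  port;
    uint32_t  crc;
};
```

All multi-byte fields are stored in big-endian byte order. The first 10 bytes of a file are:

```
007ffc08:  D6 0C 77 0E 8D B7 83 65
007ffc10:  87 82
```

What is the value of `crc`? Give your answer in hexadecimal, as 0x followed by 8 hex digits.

0x83658782

`crc` follows `timestamp` (4 B), `port` (2 B), so it starts at offset 4 + 2 = 6 and occupies 4 bytes.
Bytes at offsets 6..9: 83 65 87 82.
Big-endian: lowest address holds the most-significant byte.
The bytes are already most-significant first: 0x83658782.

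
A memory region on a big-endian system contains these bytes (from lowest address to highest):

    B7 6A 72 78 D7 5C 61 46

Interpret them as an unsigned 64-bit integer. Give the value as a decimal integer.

13216501919806939462

In big-endian order the high byte comes first in memory.
The bytes are already most-significant first: 0xB76A7278D75C6146.
0xB76A7278D75C6146 = 13216501919806939462.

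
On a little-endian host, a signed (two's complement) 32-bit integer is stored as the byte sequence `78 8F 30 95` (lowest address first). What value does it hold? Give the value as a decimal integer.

-1791979656

In little-endian order the low byte comes first in memory.
Reassemble most-significant byte first: 95 30 8F 78 → 0x95308F78.
Top bit is set, so as a signed 32-bit value this is 0x95308F78 − 2^32 = -1791979656.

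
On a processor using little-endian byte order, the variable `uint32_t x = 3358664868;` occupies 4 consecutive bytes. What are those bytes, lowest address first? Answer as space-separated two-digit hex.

A4 28 31 C8

3358664868 in hexadecimal, padded to 32 bits, is 0xC83128A4.
Split into bytes (most-significant first): C8 31 28 A4.
Little-endian stores the least-significant byte at the lowest address.
So at ascending addresses the bytes are A4 28 31 C8.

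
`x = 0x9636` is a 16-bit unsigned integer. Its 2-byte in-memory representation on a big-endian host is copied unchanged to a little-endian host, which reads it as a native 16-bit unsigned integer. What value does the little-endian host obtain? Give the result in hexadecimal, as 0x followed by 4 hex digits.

Stored big-endian, the bytes at ascending addresses are 96 36.
Read back as little-endian, the first byte is least significant, giving 0x3696.

0x3696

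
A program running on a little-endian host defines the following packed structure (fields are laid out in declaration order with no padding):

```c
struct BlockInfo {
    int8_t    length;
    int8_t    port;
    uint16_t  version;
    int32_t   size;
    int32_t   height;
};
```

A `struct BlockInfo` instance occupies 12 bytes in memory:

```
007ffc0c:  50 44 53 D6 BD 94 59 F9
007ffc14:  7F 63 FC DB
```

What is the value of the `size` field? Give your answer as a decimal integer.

-111569731

`size` follows `length` (1 B), `port` (1 B), `version` (2 B), so it starts at offset 1 + 1 + 2 = 4 and occupies 4 bytes.
Bytes at offsets 4..7: BD 94 59 F9.
In little-endian order the low byte comes first in memory.
Reassemble most-significant byte first: F9 59 94 BD → 0xF95994BD.
Top bit is set, so as a signed 32-bit value this is 0xF95994BD − 2^32 = -111569731.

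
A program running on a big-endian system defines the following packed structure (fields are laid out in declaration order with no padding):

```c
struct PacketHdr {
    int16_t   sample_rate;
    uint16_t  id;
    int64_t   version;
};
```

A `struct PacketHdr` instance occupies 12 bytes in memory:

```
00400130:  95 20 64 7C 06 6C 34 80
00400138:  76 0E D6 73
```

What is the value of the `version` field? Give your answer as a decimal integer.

462802588053460595

`version` follows `sample_rate` (2 B), `id` (2 B), so it starts at offset 2 + 2 = 4 and occupies 8 bytes.
Bytes at offsets 4..11: 06 6C 34 80 76 0E D6 73.
In big-endian order the high byte comes first in memory.
The bytes are already most-significant first: 0x066C3480760ED673.
0x066C3480760ED673 = 462802588053460595.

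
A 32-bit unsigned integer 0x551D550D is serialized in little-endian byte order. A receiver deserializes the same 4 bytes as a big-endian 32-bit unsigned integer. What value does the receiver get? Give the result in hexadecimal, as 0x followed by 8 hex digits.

0x0D551D55

Stored little-endian, the bytes at ascending addresses are 0D 55 1D 55.
Read back as big-endian, the last byte is least significant, giving 0x0D551D55.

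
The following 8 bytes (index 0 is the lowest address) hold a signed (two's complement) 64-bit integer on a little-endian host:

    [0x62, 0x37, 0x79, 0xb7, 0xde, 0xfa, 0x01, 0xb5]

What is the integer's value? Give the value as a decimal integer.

-5403762243400026270

Little-endian stores the least-significant byte at the lowest address.
Reassemble most-significant byte first: B5 01 FA DE B7 79 37 62 → 0xB501FADEB7793762.
Top bit is set, so as a signed 64-bit value this is 0xB501FADEB7793762 − 2^64 = -5403762243400026270.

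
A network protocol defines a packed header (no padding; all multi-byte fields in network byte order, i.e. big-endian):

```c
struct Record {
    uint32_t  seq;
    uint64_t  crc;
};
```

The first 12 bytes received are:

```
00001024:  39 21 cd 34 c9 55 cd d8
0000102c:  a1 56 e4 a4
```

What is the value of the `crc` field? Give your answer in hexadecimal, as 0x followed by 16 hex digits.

0xC955CDD8A156E4A4

`crc` follows `seq` (4 bytes), so it starts at byte offset 4 and occupies 8 bytes.
Bytes at offsets 4..11: C9 55 CD D8 A1 56 E4 A4.
In big-endian order the high byte comes first in memory.
The bytes are already most-significant first: 0xC955CDD8A156E4A4.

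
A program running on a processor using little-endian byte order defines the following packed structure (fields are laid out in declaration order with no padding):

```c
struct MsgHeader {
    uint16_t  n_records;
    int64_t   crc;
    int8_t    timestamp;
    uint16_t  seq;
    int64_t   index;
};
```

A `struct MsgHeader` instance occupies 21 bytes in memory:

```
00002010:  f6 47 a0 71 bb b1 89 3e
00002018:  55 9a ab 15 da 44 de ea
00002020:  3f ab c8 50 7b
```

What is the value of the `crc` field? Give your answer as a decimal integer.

-7325880457734950496

`crc` follows `n_records` (2 bytes), so it starts at byte offset 2 and occupies 8 bytes.
Bytes at offsets 2..9: A0 71 BB B1 89 3E 55 9A.
Little-endian stores the least-significant byte at the lowest address.
Reassemble most-significant byte first: 9A 55 3E 89 B1 BB 71 A0 → 0x9A553E89B1BB71A0.
Top bit is set, so as a signed 64-bit value this is 0x9A553E89B1BB71A0 − 2^64 = -7325880457734950496.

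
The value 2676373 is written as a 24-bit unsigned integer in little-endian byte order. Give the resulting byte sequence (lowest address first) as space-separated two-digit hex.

2676373 in hexadecimal, padded to 24 bits, is 0x28D695.
Split into bytes (most-significant first): 28 D6 95.
Little-endian: lowest address holds the least-significant byte.
So at ascending addresses the bytes are 95 D6 28.

95 D6 28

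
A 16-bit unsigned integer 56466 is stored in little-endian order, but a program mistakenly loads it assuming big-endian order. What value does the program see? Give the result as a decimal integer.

56466 in 16-bit hexadecimal is 0xDC92.
Stored little-endian, the bytes at ascending addresses are 92 DC.
Read back as big-endian, the last byte is least significant, giving 0x92DC.
0x92DC = 37596.

37596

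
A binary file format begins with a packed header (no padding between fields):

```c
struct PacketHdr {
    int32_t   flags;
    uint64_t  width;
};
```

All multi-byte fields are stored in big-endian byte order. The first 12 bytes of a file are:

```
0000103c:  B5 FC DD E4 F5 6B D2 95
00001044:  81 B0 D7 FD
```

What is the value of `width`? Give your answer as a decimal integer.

17684459901368195069

`width` follows `flags` (4 bytes), so it starts at byte offset 4 and occupies 8 bytes.
Bytes at offsets 4..11: F5 6B D2 95 81 B0 D7 FD.
Big-endian stores the most-significant byte at the lowest address.
The bytes are already most-significant first: 0xF56BD29581B0D7FD.
0xF56BD29581B0D7FD = 17684459901368195069.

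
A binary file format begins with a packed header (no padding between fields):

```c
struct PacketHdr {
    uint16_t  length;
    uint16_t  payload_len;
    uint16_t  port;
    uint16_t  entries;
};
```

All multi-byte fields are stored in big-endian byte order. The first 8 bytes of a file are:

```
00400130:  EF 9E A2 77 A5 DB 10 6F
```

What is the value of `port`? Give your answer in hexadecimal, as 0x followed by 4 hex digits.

0xA5DB

`port` follows `length` (2 B), `payload_len` (2 B), so it starts at offset 2 + 2 = 4 and occupies 2 bytes.
Bytes at offsets 4..5: A5 DB.
Big-endian stores the most-significant byte at the lowest address.
The bytes are already most-significant first: 0xA5DB.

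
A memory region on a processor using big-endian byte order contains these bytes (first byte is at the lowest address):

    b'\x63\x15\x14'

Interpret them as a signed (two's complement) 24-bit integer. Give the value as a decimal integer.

6493460

Big-endian: lowest address holds the most-significant byte.
The bytes are already most-significant first: 0x631514.
0x631514 = 6493460.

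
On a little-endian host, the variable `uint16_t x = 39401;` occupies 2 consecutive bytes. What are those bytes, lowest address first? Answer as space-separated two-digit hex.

E9 99

39401 in hexadecimal, padded to 16 bits, is 0x99E9.
Split into bytes (most-significant first): 99 E9.
In little-endian order the low byte comes first in memory.
So at ascending addresses the bytes are E9 99.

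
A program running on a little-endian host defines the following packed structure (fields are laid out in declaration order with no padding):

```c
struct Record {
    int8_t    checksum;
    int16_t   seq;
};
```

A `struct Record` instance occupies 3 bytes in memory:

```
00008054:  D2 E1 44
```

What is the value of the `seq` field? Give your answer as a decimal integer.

17633

`seq` follows `checksum` (1 byte), so it starts at byte offset 1 and occupies 2 bytes.
Bytes at offsets 1..2: E1 44.
Little-endian stores the least-significant byte at the lowest address.
Reassemble most-significant byte first: 44 E1 → 0x44E1.
0x44E1 = 17633.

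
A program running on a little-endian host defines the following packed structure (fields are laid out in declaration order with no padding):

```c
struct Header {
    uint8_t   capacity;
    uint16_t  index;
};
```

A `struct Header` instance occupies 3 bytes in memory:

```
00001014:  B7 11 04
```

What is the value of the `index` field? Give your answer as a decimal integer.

1041

`index` follows `capacity` (1 byte), so it starts at byte offset 1 and occupies 2 bytes.
Bytes at offsets 1..2: 11 04.
Little-endian stores the least-significant byte at the lowest address.
Reassemble most-significant byte first: 04 11 → 0x0411.
0x0411 = 1041.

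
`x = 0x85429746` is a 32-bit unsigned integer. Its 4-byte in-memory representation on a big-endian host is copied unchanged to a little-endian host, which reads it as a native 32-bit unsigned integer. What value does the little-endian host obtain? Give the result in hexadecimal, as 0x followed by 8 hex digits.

Stored big-endian, the bytes at ascending addresses are 85 42 97 46.
Read back as little-endian, the first byte is least significant, giving 0x46974285.

0x46974285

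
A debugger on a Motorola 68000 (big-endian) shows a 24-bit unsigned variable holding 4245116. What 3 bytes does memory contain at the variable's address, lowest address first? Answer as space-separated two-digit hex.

4245116 in hexadecimal, padded to 24 bits, is 0x40C67C.
Split into bytes (most-significant first): 40 C6 7C.
Big-endian: lowest address holds the most-significant byte.
So the memory order matches the most-significant-first order: 40 C6 7C.

40 C6 7C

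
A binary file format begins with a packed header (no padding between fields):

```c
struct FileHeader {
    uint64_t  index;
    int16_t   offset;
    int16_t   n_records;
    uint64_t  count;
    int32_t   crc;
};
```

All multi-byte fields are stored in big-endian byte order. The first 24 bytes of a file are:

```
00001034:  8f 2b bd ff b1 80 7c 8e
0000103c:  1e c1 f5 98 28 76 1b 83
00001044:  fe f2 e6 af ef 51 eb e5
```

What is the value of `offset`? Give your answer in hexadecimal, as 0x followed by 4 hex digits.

0x1EC1

`offset` follows `index` (8 bytes), so it starts at byte offset 8 and occupies 2 bytes.
Bytes at offsets 8..9: 1E C1.
Big-endian stores the most-significant byte at the lowest address.
The bytes are already most-significant first: 0x1EC1.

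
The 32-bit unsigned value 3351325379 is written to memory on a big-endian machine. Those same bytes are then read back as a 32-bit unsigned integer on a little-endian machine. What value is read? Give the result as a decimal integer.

3274359239

3351325379 in 32-bit hexadecimal is 0xC7C12AC3.
Stored big-endian, the bytes at ascending addresses are C7 C1 2A C3.
Read back as little-endian, the first byte is least significant, giving 0xC32AC1C7.
0xC32AC1C7 = 3274359239.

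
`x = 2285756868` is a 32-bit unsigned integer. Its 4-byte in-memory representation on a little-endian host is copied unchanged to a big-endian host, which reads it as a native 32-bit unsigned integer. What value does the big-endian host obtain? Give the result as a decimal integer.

2285756868 in 32-bit hexadecimal is 0x883DE1C4.
Stored little-endian, the bytes at ascending addresses are C4 E1 3D 88.
Read back as big-endian, the last byte is least significant, giving 0xC4E13D88.
0xC4E13D88 = 3303095688.

3303095688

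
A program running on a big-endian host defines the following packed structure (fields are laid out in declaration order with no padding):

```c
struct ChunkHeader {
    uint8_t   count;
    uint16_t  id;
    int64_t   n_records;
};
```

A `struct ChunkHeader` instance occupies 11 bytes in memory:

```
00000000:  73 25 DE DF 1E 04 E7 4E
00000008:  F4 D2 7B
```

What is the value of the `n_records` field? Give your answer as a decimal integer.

`n_records` follows `count` (1 B), `id` (2 B), so it starts at offset 1 + 2 = 3 and occupies 8 bytes.
Bytes at offsets 3..10: DF 1E 04 E7 4E F4 D2 7B.
In big-endian order the high byte comes first in memory.
The bytes are already most-significant first: 0xDF1E04E74EF4D27B.
Top bit is set, so as a signed 64-bit value this is 0xDF1E04E74EF4D27B − 2^64 = -2369450962441678213.

-2369450962441678213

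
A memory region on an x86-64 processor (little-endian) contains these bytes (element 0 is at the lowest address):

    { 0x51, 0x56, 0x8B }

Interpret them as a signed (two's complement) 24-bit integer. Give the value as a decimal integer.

-7645615

In little-endian order the low byte comes first in memory.
Reassemble most-significant byte first: 8B 56 51 → 0x8B5651.
Top bit is set, so as a signed 24-bit value this is 0x8B5651 − 2^24 = -7645615.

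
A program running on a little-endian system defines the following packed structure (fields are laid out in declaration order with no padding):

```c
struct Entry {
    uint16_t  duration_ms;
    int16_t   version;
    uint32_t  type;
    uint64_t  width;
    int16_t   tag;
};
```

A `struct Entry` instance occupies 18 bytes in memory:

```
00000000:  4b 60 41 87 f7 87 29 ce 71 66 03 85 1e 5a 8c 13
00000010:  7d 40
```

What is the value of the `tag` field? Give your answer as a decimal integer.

`tag` follows `duration_ms` (2 B), `version` (2 B), `type` (4 B), `width` (8 B), so it starts at offset 2 + 2 + 4 + 8 = 16 and occupies 2 bytes.
Bytes at offsets 16..17: 7D 40.
Little-endian stores the least-significant byte at the lowest address.
Reassemble most-significant byte first: 40 7D → 0x407D.
0x407D = 16509.

16509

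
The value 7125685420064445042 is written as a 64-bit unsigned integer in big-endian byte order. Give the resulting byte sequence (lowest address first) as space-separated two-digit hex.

62 E3 85 22 D4 1F 12 72

7125685420064445042 in hexadecimal, padded to 64 bits, is 0x62E38522D41F1272.
Split into bytes (most-significant first): 62 E3 85 22 D4 1F 12 72.
Big-endian: lowest address holds the most-significant byte.
So the memory order matches the most-significant-first order: 62 E3 85 22 D4 1F 12 72.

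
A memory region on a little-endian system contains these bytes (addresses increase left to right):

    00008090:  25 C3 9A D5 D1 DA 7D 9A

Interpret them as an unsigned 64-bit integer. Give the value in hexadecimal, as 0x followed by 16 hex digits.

0x9A7DDAD1D59AC325

Little-endian stores the least-significant byte at the lowest address.
Reassemble most-significant byte first: 9A 7D DA D1 D5 9A C3 25 → 0x9A7DDAD1D59AC325.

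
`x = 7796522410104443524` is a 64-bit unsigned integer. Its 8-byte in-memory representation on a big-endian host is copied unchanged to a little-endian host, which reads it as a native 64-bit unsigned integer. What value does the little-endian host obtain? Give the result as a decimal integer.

7796522410104443524 in 64-bit hexadecimal is 0x6C32CFD301A5D284.
Stored big-endian, the bytes at ascending addresses are 6C 32 CF D3 01 A5 D2 84.
Read back as little-endian, the first byte is least significant, giving 0x84D2A501D3CF326C.
0x84D2A501D3CF326C = 9570893585382847084.

9570893585382847084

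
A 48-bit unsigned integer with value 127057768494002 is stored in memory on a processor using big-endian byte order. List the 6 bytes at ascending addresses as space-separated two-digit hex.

127057768494002 in hexadecimal, padded to 48 bits, is 0x738EF12833B2.
Split into bytes (most-significant first): 73 8E F1 28 33 B2.
Big-endian stores the most-significant byte at the lowest address.
So the memory order matches the most-significant-first order: 73 8E F1 28 33 B2.

73 8E F1 28 33 B2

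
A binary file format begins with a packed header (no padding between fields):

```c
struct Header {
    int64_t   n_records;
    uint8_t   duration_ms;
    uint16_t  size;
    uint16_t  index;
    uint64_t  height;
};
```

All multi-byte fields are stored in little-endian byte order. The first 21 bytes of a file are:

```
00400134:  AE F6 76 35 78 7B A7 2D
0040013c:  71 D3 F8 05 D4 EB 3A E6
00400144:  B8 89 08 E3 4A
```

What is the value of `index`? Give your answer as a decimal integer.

`index` follows `n_records` (8 B), `duration_ms` (1 B), `size` (2 B), so it starts at offset 8 + 1 + 2 = 11 and occupies 2 bytes.
Bytes at offsets 11..12: 05 D4.
Little-endian stores the least-significant byte at the lowest address.
Reassemble most-significant byte first: D4 05 → 0xD405.
0xD405 = 54277.

54277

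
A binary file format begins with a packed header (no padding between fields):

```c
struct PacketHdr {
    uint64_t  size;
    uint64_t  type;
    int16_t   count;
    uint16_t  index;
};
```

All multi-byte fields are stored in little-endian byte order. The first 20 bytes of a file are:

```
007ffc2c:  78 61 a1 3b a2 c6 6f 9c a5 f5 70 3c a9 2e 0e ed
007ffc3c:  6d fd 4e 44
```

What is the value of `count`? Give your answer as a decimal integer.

-659

`count` follows `size` (8 B), `type` (8 B), so it starts at offset 8 + 8 = 16 and occupies 2 bytes.
Bytes at offsets 16..17: 6D FD.
Little-endian stores the least-significant byte at the lowest address.
Reassemble most-significant byte first: FD 6D → 0xFD6D.
Top bit is set, so as a signed 16-bit value this is 0xFD6D − 2^16 = -659.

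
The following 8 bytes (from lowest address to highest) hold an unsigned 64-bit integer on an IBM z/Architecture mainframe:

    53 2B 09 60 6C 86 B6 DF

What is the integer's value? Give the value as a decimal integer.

Big-endian stores the most-significant byte at the lowest address.
The bytes are already most-significant first: 0x532B09606C86B6DF.
0x532B09606C86B6DF = 5992894038888855263.

5992894038888855263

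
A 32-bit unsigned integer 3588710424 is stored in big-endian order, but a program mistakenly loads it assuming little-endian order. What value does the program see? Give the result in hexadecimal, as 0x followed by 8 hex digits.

3588710424 in 32-bit hexadecimal is 0xD5E76018.
Stored big-endian, the bytes at ascending addresses are D5 E7 60 18.
Read back as little-endian, the first byte is least significant, giving 0x1860E7D5.

0x1860E7D5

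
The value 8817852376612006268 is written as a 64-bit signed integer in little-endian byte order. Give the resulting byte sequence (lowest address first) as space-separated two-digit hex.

7C E9 CA 7D 04 4E 5F 7A

8817852376612006268 in hexadecimal, padded to 64 bits, is 0x7A5F4E047DCAE97C.
Split into bytes (most-significant first): 7A 5F 4E 04 7D CA E9 7C.
Little-endian stores the least-significant byte at the lowest address.
So at ascending addresses the bytes are 7C E9 CA 7D 04 4E 5F 7A.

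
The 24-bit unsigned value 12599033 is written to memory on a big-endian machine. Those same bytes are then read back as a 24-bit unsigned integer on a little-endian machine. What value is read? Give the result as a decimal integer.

12599033 in 24-bit hexadecimal is 0xC03EF9.
Stored big-endian, the bytes at ascending addresses are C0 3E F9.
Read back as little-endian, the first byte is least significant, giving 0xF93EC0.
0xF93EC0 = 16334528.

16334528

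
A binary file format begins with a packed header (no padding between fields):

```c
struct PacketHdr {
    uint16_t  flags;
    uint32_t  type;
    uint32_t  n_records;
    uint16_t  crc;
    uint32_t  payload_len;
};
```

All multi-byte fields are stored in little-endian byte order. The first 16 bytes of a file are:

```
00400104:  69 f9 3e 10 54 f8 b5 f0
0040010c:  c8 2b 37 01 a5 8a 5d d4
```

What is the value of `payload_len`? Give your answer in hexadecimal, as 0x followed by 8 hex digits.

`payload_len` follows `flags` (2 B), `type` (4 B), `n_records` (4 B), `crc` (2 B), so it starts at offset 2 + 4 + 4 + 2 = 12 and occupies 4 bytes.
Bytes at offsets 12..15: A5 8A 5D D4.
Little-endian stores the least-significant byte at the lowest address.
Reassemble most-significant byte first: D4 5D 8A A5 → 0xD45D8AA5.

0xD45D8AA5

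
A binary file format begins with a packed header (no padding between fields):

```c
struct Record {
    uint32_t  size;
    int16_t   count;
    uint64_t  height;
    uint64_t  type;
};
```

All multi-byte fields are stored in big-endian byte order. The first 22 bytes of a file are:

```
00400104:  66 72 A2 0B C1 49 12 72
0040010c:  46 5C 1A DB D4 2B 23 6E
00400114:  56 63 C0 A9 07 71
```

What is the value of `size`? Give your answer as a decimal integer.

`size` is the first field, at byte offset 0, occupying 4 bytes.
Bytes at offsets 0..3: 66 72 A2 0B.
In big-endian order the high byte comes first in memory.
The bytes are already most-significant first: 0x6672A20B.
0x6672A20B = 1718788619.

1718788619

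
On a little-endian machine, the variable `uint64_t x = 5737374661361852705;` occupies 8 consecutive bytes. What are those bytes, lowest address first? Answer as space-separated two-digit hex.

21 E1 CC 49 DB 3F 9F 4F

5737374661361852705 in hexadecimal, padded to 64 bits, is 0x4F9F3FDB49CCE121.
Split into bytes (most-significant first): 4F 9F 3F DB 49 CC E1 21.
In little-endian order the low byte comes first in memory.
So at ascending addresses the bytes are 21 E1 CC 49 DB 3F 9F 4F.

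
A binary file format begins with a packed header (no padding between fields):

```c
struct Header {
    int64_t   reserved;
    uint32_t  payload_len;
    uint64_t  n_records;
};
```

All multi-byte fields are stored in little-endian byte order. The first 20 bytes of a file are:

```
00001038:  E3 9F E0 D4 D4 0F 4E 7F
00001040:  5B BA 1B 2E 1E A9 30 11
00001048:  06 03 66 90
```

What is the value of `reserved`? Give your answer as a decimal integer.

`reserved` is the first field, at byte offset 0, occupying 8 bytes.
Bytes at offsets 0..7: E3 9F E0 D4 D4 0F 4E 7F.
Little-endian: lowest address holds the least-significant byte.
Reassemble most-significant byte first: 7F 4E 0F D4 D4 E0 9F E3 → 0x7F4E0FD4D4E09FE3.
0x7F4E0FD4D4E09FE3 = 9173286897779253219.

9173286897779253219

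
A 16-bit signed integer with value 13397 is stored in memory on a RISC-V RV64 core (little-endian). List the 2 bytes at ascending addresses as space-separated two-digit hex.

13397 in hexadecimal, padded to 16 bits, is 0x3455.
Split into bytes (most-significant first): 34 55.
Little-endian stores the least-significant byte at the lowest address.
So at ascending addresses the bytes are 55 34.

55 34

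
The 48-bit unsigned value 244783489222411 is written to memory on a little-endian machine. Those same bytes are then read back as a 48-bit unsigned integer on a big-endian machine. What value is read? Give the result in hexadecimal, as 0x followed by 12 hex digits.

0x0B07EC18A1DE

244783489222411 in 48-bit hexadecimal is 0xDEA118EC070B.
Stored little-endian, the bytes at ascending addresses are 0B 07 EC 18 A1 DE.
Read back as big-endian, the last byte is least significant, giving 0x0B07EC18A1DE.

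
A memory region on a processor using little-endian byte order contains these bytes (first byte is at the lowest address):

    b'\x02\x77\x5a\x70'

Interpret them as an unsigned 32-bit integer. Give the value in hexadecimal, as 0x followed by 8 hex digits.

Little-endian stores the least-significant byte at the lowest address.
Reassemble most-significant byte first: 70 5A 77 02 → 0x705A7702.

0x705A7702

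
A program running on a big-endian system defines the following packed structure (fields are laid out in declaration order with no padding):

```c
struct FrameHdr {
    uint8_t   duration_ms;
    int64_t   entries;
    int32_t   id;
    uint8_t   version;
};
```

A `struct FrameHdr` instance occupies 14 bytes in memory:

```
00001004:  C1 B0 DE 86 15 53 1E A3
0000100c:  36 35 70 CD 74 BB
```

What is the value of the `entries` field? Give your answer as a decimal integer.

`entries` follows `duration_ms` (1 byte), so it starts at byte offset 1 and occupies 8 bytes.
Bytes at offsets 1..8: B0 DE 86 15 53 1E A3 36.
In big-endian order the high byte comes first in memory.
The bytes are already most-significant first: 0xB0DE8615531EA336.
Top bit is set, so as a signed 64-bit value this is 0xB0DE8615531EA336 − 2^64 = -5701972652057517258.

-5701972652057517258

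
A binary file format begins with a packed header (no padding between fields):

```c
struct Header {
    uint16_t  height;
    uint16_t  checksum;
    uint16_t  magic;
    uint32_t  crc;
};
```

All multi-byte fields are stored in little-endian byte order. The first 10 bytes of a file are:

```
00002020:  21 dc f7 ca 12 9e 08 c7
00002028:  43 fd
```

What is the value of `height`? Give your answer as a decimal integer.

56353

`height` is the first field, at byte offset 0, occupying 2 bytes.
Bytes at offsets 0..1: 21 DC.
In little-endian order the low byte comes first in memory.
Reassemble most-significant byte first: DC 21 → 0xDC21.
0xDC21 = 56353.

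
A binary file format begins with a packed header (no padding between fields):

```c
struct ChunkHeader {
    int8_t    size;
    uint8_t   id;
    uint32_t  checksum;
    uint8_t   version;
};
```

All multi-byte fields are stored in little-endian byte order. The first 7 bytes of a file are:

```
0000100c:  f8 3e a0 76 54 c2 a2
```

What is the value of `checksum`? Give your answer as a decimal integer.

`checksum` follows `size` (1 B), `id` (1 B), so it starts at offset 1 + 1 = 2 and occupies 4 bytes.
Bytes at offsets 2..5: A0 76 54 C2.
Little-endian stores the least-significant byte at the lowest address.
Reassemble most-significant byte first: C2 54 76 A0 → 0xC25476A0.
0xC25476A0 = 3260315296.

3260315296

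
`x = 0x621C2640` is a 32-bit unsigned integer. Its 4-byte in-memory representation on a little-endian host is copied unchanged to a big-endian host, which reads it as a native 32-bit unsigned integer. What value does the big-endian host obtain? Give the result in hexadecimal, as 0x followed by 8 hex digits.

Stored little-endian, the bytes at ascending addresses are 40 26 1C 62.
Read back as big-endian, the last byte is least significant, giving 0x40261C62.

0x40261C62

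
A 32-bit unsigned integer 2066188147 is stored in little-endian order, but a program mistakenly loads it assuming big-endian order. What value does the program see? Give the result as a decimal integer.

2066188147 in 32-bit hexadecimal is 0x7B278773.
Stored little-endian, the bytes at ascending addresses are 73 87 27 7B.
Read back as big-endian, the last byte is least significant, giving 0x7387277B.
0x7387277B = 1938237307.

1938237307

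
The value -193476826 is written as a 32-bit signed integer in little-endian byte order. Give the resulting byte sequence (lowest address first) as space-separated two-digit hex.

Two's complement of -193476826 in 32 bits: 193476826 = 0x0B8838DA; invert → 0xF477C725; add 1 → 0xF477C726.
Split into bytes (most-significant first): F4 77 C7 26.
Little-endian stores the least-significant byte at the lowest address.
So at ascending addresses the bytes are 26 C7 77 F4.

26 C7 77 F4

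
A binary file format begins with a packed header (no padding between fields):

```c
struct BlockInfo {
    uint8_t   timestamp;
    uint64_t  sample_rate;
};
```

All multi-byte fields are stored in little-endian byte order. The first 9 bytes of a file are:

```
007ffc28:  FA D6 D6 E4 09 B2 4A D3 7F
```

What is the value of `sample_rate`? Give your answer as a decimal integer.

`sample_rate` follows `timestamp` (1 byte), so it starts at byte offset 1 and occupies 8 bytes.
Bytes at offsets 1..8: D6 D6 E4 09 B2 4A D3 7F.
In little-endian order the low byte comes first in memory.
Reassemble most-significant byte first: 7F D3 4A B2 09 E4 D6 D6 → 0x7FD34AB209E4D6D6.
0x7FD34AB209E4D6D6 = 9210787791433422550.

9210787791433422550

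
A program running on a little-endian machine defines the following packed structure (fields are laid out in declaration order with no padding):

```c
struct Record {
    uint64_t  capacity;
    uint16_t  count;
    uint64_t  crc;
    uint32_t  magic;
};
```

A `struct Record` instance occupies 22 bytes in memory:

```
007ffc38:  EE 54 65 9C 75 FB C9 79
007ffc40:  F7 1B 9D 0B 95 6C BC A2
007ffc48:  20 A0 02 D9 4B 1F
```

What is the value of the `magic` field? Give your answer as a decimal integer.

525064450

`magic` follows `capacity` (8 B), `count` (2 B), `crc` (8 B), so it starts at offset 8 + 2 + 8 = 18 and occupies 4 bytes.
Bytes at offsets 18..21: 02 D9 4B 1F.
Little-endian stores the least-significant byte at the lowest address.
Reassemble most-significant byte first: 1F 4B D9 02 → 0x1F4BD902.
0x1F4BD902 = 525064450.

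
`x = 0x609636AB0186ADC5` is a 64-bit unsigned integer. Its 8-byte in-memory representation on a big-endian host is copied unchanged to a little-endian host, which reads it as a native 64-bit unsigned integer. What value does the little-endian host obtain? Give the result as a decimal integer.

Stored big-endian, the bytes at ascending addresses are 60 96 36 AB 01 86 AD C5.
Read back as little-endian, the first byte is least significant, giving 0xC5AD8601AB369660.
0xC5AD8601AB369660 = 14244188538168317536.

14244188538168317536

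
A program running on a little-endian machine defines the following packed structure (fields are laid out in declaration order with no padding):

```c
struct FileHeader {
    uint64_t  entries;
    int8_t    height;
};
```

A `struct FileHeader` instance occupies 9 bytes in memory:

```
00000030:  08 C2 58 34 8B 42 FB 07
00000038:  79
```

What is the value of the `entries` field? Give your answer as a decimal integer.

575126543065989640

`entries` is the first field, at byte offset 0, occupying 8 bytes.
Bytes at offsets 0..7: 08 C2 58 34 8B 42 FB 07.
Little-endian: lowest address holds the least-significant byte.
Reassemble most-significant byte first: 07 FB 42 8B 34 58 C2 08 → 0x07FB428B3458C208.
0x07FB428B3458C208 = 575126543065989640.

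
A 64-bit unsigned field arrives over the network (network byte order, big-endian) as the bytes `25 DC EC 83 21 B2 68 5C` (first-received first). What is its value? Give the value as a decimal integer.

Big-endian stores the most-significant byte at the lowest address.
The bytes are already most-significant first: 0x25DCEC8321B2685C.
0x25DCEC8321B2685C = 2728315522229889116.

2728315522229889116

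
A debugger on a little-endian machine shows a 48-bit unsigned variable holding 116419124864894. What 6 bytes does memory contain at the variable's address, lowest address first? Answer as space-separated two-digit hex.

7E 27 95 F0 E1 69

116419124864894 in hexadecimal, padded to 48 bits, is 0x69E1F095277E.
Split into bytes (most-significant first): 69 E1 F0 95 27 7E.
Little-endian stores the least-significant byte at the lowest address.
So at ascending addresses the bytes are 7E 27 95 F0 E1 69.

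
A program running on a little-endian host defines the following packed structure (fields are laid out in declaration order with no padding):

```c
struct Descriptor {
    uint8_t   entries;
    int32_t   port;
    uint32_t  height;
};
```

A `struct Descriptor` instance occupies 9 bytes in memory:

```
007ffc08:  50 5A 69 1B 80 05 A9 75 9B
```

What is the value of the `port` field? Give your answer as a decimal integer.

`port` follows `entries` (1 byte), so it starts at byte offset 1 and occupies 4 bytes.
Bytes at offsets 1..4: 5A 69 1B 80.
Little-endian stores the least-significant byte at the lowest address.
Reassemble most-significant byte first: 80 1B 69 5A → 0x801B695A.
Top bit is set, so as a signed 32-bit value this is 0x801B695A − 2^32 = -2145687206.

-2145687206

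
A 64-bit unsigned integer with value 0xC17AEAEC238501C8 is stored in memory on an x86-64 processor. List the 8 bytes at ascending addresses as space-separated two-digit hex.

Split into bytes (most-significant first): C1 7A EA EC 23 85 01 C8.
Little-endian stores the least-significant byte at the lowest address.
So at ascending addresses the bytes are C8 01 85 23 EC EA 7A C1.

C8 01 85 23 EC EA 7A C1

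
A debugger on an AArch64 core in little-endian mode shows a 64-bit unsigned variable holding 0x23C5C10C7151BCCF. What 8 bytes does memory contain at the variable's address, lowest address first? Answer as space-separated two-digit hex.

CF BC 51 71 0C C1 C5 23

Split into bytes (most-significant first): 23 C5 C1 0C 71 51 BC CF.
In little-endian order the low byte comes first in memory.
So at ascending addresses the bytes are CF BC 51 71 0C C1 C5 23.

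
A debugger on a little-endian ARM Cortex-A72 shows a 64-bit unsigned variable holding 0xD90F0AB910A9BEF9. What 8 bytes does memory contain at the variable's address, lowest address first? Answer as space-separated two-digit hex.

Split into bytes (most-significant first): D9 0F 0A B9 10 A9 BE F9.
Little-endian: lowest address holds the least-significant byte.
So at ascending addresses the bytes are F9 BE A9 10 B9 0A 0F D9.

F9 BE A9 10 B9 0A 0F D9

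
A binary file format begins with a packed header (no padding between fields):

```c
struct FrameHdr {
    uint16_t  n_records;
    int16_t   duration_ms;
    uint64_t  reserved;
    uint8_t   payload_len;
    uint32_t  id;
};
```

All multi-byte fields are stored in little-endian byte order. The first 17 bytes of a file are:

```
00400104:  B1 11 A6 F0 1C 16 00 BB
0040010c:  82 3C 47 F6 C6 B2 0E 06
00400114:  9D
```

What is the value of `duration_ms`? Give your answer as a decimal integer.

`duration_ms` follows `n_records` (2 bytes), so it starts at byte offset 2 and occupies 2 bytes.
Bytes at offsets 2..3: A6 F0.
In little-endian order the low byte comes first in memory.
Reassemble most-significant byte first: F0 A6 → 0xF0A6.
Top bit is set, so as a signed 16-bit value this is 0xF0A6 − 2^16 = -3930.

-3930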